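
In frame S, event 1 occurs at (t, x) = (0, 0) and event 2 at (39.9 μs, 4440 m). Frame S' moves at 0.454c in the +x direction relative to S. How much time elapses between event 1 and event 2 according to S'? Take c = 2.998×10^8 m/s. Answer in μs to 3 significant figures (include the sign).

γ = 1/√(1 − 0.454²) = 1.1223
Δt' = γ(Δt − vΔx/c²) = 1.1223 × (39.9 μs − 0.454×4440 m / (2.998×10^8 m/s))
= 1.1223 × (33.176 μs) = 37.2 μs

Δt' ≈ 37.2 μs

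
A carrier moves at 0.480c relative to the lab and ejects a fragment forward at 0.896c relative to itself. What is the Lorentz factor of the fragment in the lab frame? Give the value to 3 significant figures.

u_lab = (0.896 + 0.480)/(1 + 0.896×0.480) = 1.376/1.43008 = 0.962184
γ = 1/√(1 − 0.962184²) = 3.67

γ ≈ 3.67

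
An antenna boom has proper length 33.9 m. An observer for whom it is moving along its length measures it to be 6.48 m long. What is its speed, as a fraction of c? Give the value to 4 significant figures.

β ≈ 0.9816

γ = L₀/L = 33.9/6.48 = 5.23148
β = √(1 − 1/γ²) = 0.9816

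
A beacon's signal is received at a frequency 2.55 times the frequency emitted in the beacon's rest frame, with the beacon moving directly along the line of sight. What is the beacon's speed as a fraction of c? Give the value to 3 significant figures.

f_obs/f_src = √((1+β)/(1−β)) = 2.55  ⇒  (1+β)/(1−β) = 6.5025
β = |1 − D²|/(1 + D²) = |1 − 6.5025|/(1 + 6.5025) = 0.733

β ≈ 0.733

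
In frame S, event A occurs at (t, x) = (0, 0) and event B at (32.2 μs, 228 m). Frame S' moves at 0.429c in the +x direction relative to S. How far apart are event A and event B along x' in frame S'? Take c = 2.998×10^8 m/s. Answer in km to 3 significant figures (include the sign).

Δx' ≈ -4.33 km

γ = 1/√(1 − 0.429²) = 1.1070
Δx' = γ(Δx − vΔt) = 1.1070 × (228 m − 0.429×(2.998×10^8 m/s)×32.2×10^-6 s)
= 1.1070 × (-3913.4 m) = -4.33 km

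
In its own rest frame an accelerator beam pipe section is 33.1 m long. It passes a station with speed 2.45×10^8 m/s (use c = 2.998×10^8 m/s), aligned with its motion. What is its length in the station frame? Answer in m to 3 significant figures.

β = v/c = 2.45×10^8 / 2.998×10^8 = 0.81721
γ = 1/√(1 − 0.81721²) = 1.7351
Length contraction: L = L₀/γ = 33.1/1.7351 = 19.1 m

L ≈ 19.1 m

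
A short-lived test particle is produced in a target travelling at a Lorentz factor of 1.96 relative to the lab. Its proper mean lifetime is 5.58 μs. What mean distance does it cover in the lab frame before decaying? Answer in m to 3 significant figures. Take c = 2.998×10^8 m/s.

β = √(1 − 1/γ²) = √(1 − 1/1.96²) = 0.86005
Dilated lifetime: Δt = γτ₀ = 1.96 × 5.58 μs = 10.937 μs
d = vΔt = 0.86005c × 10.937 μs = 2.5784×10^8 m/s × 1.0937×10^-5 s = 2820 m

d ≈ 2820 m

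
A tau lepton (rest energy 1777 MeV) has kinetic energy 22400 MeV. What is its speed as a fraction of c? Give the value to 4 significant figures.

β ≈ 0.9973

γ = 1 + K/(m₀c²) = 1 + 22400/1777 = 13.6055
β = √(1 − 1/γ²) = 0.9973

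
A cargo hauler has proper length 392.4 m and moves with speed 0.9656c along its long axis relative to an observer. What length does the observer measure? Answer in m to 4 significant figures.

L ≈ 102.0 m

γ = 1/√(1 − 0.9656²) = 3.84568
Length contraction: L = L₀/γ = 392.4/3.84568 = 102.0 m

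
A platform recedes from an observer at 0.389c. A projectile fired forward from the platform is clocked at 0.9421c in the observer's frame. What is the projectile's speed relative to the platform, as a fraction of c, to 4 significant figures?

Inverse velocity addition: u' = (u − v)/(1 − uv/c²)
= (0.9421 − 0.389)/(1 − 0.9421×0.389) = 0.5531/0.633523 = 0.8731

u' ≈ 0.8731c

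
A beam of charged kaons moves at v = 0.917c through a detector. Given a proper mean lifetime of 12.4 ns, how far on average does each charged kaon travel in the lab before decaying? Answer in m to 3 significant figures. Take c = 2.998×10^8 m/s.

d ≈ 8.55 m

γ = 1/√(1 − 0.917²) = 2.5070
Dilated lifetime: Δt = γτ₀ = 2.5070 × 12.4 ns = 31.086 ns
d = vΔt = 0.917c × 31.086 ns = 2.7492×10^8 m/s × 3.1086×10^-8 s = 8.55 m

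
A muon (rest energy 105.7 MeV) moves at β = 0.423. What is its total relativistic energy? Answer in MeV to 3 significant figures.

γ = 1/√(1 − 0.423²) = 1.1036
E = γm₀c² = 1.1036 × 105.7 MeV = 117 MeV

E ≈ 117 MeV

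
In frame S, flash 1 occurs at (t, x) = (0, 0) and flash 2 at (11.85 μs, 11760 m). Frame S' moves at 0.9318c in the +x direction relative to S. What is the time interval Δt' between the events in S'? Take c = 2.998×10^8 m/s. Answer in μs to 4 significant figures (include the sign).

Δt' ≈ -68.05 μs

γ = 1/√(1 − 0.9318²) = 2.75503
Δt' = γ(Δt − vΔx/c²) = 2.75503 × (11.85 μs − 0.9318×11760 m / (2.998×10^8 m/s))
= 2.75503 × (-24.7009 μs) = -68.05 μs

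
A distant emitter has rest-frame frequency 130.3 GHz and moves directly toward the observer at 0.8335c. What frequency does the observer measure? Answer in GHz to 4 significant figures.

f_obs ≈ 432.4 GHz

Relativistic Doppler: f_obs = f_src √((1+β)/(1−β))
= 130.3 × √(1.83350/0.166500) = 130.3 × 3.31844 = 432.4 GHz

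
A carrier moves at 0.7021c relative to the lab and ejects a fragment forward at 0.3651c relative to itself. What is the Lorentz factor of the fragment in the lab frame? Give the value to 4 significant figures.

γ ≈ 1.895

u_lab = (0.3651 + 0.7021)/(1 + 0.3651×0.7021) = 1.0672/1.256337 = 0.8494538
γ = 1/√(1 − 0.8494538²) = 1.895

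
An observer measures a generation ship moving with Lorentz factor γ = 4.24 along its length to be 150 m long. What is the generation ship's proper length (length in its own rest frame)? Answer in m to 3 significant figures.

γ = 4.24 (given)
L₀ = γL = 4.24 × 150 = 636 m

L₀ ≈ 636 m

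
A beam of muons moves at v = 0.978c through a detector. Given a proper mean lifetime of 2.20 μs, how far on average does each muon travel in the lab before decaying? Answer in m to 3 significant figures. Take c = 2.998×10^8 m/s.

γ = 1/√(1 − 0.978²) = 4.7938
Dilated lifetime: Δt = γτ₀ = 4.7938 × 2.20 μs = 10.546 μs
d = vΔt = 0.978c × 10.546 μs = 2.9320×10^8 m/s × 1.0546×10^-5 s = 3090 m

d ≈ 3090 m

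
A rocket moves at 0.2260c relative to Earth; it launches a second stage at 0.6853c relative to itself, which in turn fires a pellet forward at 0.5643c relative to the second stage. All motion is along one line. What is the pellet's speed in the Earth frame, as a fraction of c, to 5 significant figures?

Compose boost 2: (0.6853 + 0.2260)/(1 + 0.6853×0.2260) = 0.91130/1.154878 = 0.7890878
Compose boost 3: (0.5643 + 0.7890878)/(1 + 0.5643×0.7890878) = 1.353388/1.445282 = 0.93642

u ≈ 0.93642c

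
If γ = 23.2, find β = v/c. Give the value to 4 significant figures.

β ≈ 0.9991

β = √(1 − 1/γ²) = √(1 − 1/23.2²) = √(0.998142) = 0.9991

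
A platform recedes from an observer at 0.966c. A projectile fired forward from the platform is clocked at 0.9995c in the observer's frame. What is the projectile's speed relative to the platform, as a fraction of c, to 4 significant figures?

u' ≈ 0.9715c

Inverse velocity addition: u' = (u − v)/(1 − uv/c²)
= (0.9995 − 0.966)/(1 − 0.9995×0.966) = 0.03350/0.0344830 = 0.9715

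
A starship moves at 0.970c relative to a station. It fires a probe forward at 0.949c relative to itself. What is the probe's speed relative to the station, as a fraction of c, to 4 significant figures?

Relativistic velocity addition: u = (u' + v)/(1 + u'v/c²)
= (0.949 + 0.970)/(1 + 0.949×0.970) = 1.919/1.92053 = 0.9992

u ≈ 0.9992c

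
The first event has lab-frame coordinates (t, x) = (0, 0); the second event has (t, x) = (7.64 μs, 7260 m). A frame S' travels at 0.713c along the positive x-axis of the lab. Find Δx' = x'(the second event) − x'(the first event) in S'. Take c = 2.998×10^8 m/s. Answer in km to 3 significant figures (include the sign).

γ = 1/√(1 − 0.713²) = 1.4262
Δx' = γ(Δx − vΔt) = 1.4262 × (7260 m − 0.713×(2.998×10^8 m/s)×7.64×10^-6 s)
= 1.4262 × (5626.9 m) = 8.03 km

Δx' ≈ 8.03 km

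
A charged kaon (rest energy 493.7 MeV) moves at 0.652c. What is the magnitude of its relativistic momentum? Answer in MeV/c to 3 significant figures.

γ = 1/√(1 − 0.652²) = 1.3189
p = γβm₀c = 1.3189 × 0.652 × 493.7 MeV/c = 425 MeV/c

p ≈ 425 MeV/c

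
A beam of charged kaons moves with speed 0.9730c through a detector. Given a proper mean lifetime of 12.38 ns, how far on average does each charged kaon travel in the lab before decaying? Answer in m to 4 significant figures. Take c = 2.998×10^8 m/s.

d ≈ 15.65 m

γ = 1/√(1 − 0.9730²) = 4.33266
Dilated lifetime: Δt = γτ₀ = 4.33266 × 12.38 ns = 53.6383 ns
d = vΔt = 0.9730c × 53.6383 ns = 2.91705×10^8 m/s × 5.36383×10^-8 s = 15.65 m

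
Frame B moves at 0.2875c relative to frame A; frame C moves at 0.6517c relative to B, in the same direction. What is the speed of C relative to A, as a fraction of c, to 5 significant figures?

Compose boost 2: (0.6517 + 0.2875)/(1 + 0.6517×0.2875) = 0.93920/1.187364 = 0.79100

u ≈ 0.79100c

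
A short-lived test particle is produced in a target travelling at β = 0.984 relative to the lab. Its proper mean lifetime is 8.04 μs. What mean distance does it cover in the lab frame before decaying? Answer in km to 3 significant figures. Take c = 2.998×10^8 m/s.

γ = 1/√(1 − 0.984²) = 5.6127
Dilated lifetime: Δt = γτ₀ = 5.6127 × 8.04 μs = 45.126 μs
d = vΔt = 0.984c × 45.126 μs = 2.9500×10^8 m/s × 4.5126×10^-5 s = 13.3 km

d ≈ 13.3 km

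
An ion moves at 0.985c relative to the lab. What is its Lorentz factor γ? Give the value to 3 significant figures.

γ ≈ 5.80

γ = 1/√(1 − β²) = 1/√(1 − 0.985²) = 1/√(0.029775) = 5.80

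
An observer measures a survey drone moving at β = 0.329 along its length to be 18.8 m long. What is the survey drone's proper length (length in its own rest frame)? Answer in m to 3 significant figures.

L₀ ≈ 19.9 m

γ = 1/√(1 − 0.329²) = 1.0590
L₀ = γL = 1.0590 × 18.8 = 19.9 m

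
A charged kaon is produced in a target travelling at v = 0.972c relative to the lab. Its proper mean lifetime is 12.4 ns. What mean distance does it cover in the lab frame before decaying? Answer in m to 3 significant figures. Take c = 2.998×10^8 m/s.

γ = 1/√(1 − 0.972²) = 4.2557
Dilated lifetime: Δt = γτ₀ = 4.2557 × 12.4 ns = 52.770 ns
d = vΔt = 0.972c × 52.770 ns = 2.9141×10^8 m/s × 5.2770×10^-8 s = 15.4 m

d ≈ 15.4 m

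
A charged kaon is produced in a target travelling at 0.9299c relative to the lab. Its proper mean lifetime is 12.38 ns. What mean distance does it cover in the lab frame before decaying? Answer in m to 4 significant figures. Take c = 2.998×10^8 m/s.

γ = 1/√(1 − 0.9299²) = 2.71878
Dilated lifetime: Δt = γτ₀ = 2.71878 × 12.38 ns = 33.6585 ns
d = vΔt = 0.9299c × 33.6585 ns = 2.78784×10^8 m/s × 3.36585×10^-8 s = 9.383 m

d ≈ 9.383 m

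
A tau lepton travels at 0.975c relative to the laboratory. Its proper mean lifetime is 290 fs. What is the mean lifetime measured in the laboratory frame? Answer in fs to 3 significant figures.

Δt ≈ 1310 fs

γ = 1/√(1 − 0.975²) = 4.5004
Time dilation: Δt = γτ₀ = 4.5004 × 290 fs = 1310 fs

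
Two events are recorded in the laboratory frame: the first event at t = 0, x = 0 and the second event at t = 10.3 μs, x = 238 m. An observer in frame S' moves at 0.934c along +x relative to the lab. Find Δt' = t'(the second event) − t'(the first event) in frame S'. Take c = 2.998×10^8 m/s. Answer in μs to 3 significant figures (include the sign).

Δt' ≈ 26.8 μs

γ = 1/√(1 − 0.934²) = 2.7990
Δt' = γ(Δt − vΔx/c²) = 2.7990 × (10.3 μs − 0.934×238 m / (2.998×10^8 m/s))
= 2.7990 × (9.5585 μs) = 26.8 μs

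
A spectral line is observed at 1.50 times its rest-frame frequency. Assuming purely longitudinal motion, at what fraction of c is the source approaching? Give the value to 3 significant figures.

β ≈ 0.385

f_obs/f_src = √((1+β)/(1−β)) = 1.50  ⇒  (1+β)/(1−β) = 2.2500
β = |1 − D²|/(1 + D²) = |1 − 2.2500|/(1 + 2.2500) = 0.385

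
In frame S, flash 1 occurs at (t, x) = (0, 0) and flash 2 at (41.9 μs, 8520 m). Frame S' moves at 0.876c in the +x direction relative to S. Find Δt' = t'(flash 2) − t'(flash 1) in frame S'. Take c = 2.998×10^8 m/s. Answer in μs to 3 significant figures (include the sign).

Δt' ≈ 35.3 μs

γ = 1/√(1 − 0.876²) = 2.0734
Δt' = γ(Δt − vΔx/c²) = 2.0734 × (41.9 μs − 0.876×8520 m / (2.998×10^8 m/s))
= 2.0734 × (17.005 μs) = 35.3 μs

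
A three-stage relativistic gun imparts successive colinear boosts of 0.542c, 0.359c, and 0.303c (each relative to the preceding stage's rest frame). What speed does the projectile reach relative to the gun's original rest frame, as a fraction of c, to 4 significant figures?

Compose boost 2: (0.359 + 0.542)/(1 + 0.359×0.542) = 0.9010/1.19458 = 0.754241
Compose boost 3: (0.303 + 0.754241)/(1 + 0.303×0.754241) = 1.05724/1.22854 = 0.8606

u ≈ 0.8606c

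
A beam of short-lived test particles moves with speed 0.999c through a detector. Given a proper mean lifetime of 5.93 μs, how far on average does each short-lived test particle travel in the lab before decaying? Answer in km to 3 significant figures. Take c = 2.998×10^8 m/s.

γ = 1/√(1 − 0.999²) = 22.366
Dilated lifetime: Δt = γτ₀ = 22.366 × 5.93 μs = 132.63 μs
d = vΔt = 0.999c × 132.63 μs = 2.9950×10^8 m/s × 0.00013263 s = 39.7 km

d ≈ 39.7 km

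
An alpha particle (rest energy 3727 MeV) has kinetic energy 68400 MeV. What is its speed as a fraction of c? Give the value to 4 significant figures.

β ≈ 0.9987

γ = 1 + K/(m₀c²) = 1 + 68400/3727 = 19.3526
β = √(1 − 1/γ²) = 0.9987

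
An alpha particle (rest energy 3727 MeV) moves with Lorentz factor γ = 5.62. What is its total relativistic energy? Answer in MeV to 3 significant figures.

γ = 5.62 (given)
E = γm₀c² = 5.62 × 3727 MeV = 20900 MeV

E ≈ 20900 MeV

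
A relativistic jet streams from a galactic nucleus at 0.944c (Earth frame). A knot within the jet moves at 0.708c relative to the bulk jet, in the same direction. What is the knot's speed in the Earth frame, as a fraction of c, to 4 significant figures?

u ≈ 0.9902c

Relativistic velocity addition: u = (u' + v)/(1 + u'v/c²)
= (0.708 + 0.944)/(1 + 0.708×0.944) = 1.652/1.66835 = 0.9902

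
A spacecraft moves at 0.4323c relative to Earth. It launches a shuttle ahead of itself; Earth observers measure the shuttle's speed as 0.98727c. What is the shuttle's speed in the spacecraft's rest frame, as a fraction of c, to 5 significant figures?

Inverse velocity addition: u' = (u − v)/(1 − uv/c²)
= (0.98727 − 0.4323)/(1 − 0.98727×0.4323) = 0.55497/0.5732032 = 0.96819

u' ≈ 0.96819c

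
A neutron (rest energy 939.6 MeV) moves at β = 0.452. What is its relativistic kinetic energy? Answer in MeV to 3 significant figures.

K ≈ 114 MeV

γ = 1/√(1 − 0.452²) = 1.1211
K = (γ − 1)m₀c² = (1.1211 − 1) × 939.6 MeV = 0.12105 × 939.6 MeV = 114 MeV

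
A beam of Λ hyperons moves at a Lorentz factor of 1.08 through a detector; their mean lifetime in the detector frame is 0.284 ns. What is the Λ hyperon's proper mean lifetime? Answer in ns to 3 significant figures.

γ = 1.08 (given)
Proper time: τ₀ = Δt/γ = 0.284/1.08 = 0.263 ns

τ₀ ≈ 0.263 ns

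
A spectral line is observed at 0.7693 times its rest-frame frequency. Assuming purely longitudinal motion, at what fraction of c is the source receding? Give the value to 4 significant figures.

β ≈ 0.2564

f_obs/f_src = √((1−β)/(1+β)) = 0.7693  ⇒  (1−β)/(1+β) = 0.591822
β = |1 − D²|/(1 + D²) = |1 − 0.591822|/(1 + 0.591822) = 0.2564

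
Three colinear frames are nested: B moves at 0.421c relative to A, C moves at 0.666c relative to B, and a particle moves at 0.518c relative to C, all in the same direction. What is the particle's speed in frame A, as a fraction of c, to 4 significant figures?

Compose boost 2: (0.666 + 0.421)/(1 + 0.666×0.421) = 1.087/1.28039 = 0.848963
Compose boost 3: (0.518 + 0.848963)/(1 + 0.518×0.848963) = 1.36696/1.43976 = 0.9494

u ≈ 0.9494c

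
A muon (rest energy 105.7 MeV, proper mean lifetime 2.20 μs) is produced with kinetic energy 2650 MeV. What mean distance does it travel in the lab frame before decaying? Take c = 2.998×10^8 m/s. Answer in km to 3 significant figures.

γ = 1 + K/(m₀c²) = 1 + 2650/105.7 = 26.071
β = √(1 − 1/γ²) = 0.99926
Dilated lifetime: γτ₀ = 26.071 × 2.20 μs = 57.356 μs
d = βc·γτ₀ = 0.99926 × (2.998×10^8 m/s) × 5.7356×10^-5 s = 17.2 km

d ≈ 17.2 km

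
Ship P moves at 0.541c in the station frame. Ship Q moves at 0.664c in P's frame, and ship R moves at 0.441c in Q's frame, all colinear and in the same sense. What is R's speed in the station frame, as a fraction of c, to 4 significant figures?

u ≈ 0.9544c

Compose boost 2: (0.664 + 0.541)/(1 + 0.664×0.541) = 1.205/1.35922 = 0.886535
Compose boost 3: (0.441 + 0.886535)/(1 + 0.441×0.886535) = 1.32754/1.39096 = 0.9544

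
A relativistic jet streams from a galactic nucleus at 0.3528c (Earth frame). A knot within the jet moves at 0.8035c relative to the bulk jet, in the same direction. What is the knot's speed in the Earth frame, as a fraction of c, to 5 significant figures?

Relativistic velocity addition: u = (u' + v)/(1 + u'v/c²)
= (0.8035 + 0.3528)/(1 + 0.8035×0.3528) = 1.1563/1.283475 = 0.90091

u ≈ 0.90091c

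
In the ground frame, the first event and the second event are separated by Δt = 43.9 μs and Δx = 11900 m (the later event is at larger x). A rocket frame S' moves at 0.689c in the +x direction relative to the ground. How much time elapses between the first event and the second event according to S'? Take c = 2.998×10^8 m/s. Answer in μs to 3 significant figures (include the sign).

γ = 1/√(1 − 0.689²) = 1.3798
Δt' = γ(Δt − vΔx/c²) = 1.3798 × (43.9 μs − 0.689×11900 m / (2.998×10^8 m/s))
= 1.3798 × (16.551 μs) = 22.8 μs

Δt' ≈ 22.8 μs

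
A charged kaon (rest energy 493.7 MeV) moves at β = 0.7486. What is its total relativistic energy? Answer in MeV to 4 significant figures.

γ = 1/√(1 − 0.7486²) = 1.50825
E = γm₀c² = 1.50825 × 493.7 MeV = 744.6 MeV

E ≈ 744.6 MeV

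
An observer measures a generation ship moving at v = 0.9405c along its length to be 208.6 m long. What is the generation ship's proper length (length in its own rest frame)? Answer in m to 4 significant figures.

γ = 1/√(1 − 0.9405²) = 2.94296
L₀ = γL = 2.94296 × 208.6 = 613.9 m

L₀ ≈ 613.9 m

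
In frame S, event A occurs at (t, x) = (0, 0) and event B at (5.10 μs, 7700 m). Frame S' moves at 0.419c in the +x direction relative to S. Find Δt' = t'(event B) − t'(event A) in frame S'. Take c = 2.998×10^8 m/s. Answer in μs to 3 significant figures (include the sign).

γ = 1/√(1 − 0.419²) = 1.1013
Δt' = γ(Δt − vΔx/c²) = 1.1013 × (5.10 μs − 0.419×7700 m / (2.998×10^8 m/s))
= 1.1013 × (-5.6615 μs) = -6.24 μs

Δt' ≈ -6.24 μs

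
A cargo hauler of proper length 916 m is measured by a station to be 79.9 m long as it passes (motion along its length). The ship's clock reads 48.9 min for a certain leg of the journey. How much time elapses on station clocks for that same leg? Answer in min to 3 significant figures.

Δt ≈ 561 min

Length contraction ⇒ γ = L₀/L = 916/79.9 = 11.464
Time dilation: Δt = γτ₀ = 11.464 × 48.9 min = 561 min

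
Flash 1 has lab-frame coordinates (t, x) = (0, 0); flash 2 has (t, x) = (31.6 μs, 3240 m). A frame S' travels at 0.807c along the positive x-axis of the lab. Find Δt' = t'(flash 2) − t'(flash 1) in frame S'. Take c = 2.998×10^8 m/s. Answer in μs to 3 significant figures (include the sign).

γ = 1/√(1 − 0.807²) = 1.6933
Δt' = γ(Δt − vΔx/c²) = 1.6933 × (31.6 μs − 0.807×3240 m / (2.998×10^8 m/s))
= 1.6933 × (22.879 μs) = 38.7 μs

Δt' ≈ 38.7 μs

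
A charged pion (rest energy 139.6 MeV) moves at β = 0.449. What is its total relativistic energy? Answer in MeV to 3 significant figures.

E ≈ 156 MeV

γ = 1/√(1 − 0.449²) = 1.1192
E = γm₀c² = 1.1192 × 139.6 MeV = 156 MeV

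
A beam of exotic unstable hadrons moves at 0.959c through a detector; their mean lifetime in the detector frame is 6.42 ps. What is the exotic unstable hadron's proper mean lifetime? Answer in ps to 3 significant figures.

γ = 1/√(1 − 0.959²) = 3.5285
Proper time: τ₀ = Δt/γ = 6.42/3.5285 = 1.82 ps

τ₀ ≈ 1.82 ps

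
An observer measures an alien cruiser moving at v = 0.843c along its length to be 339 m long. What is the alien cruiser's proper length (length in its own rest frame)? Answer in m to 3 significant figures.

L₀ ≈ 630 m

γ = 1/√(1 − 0.843²) = 1.8590
L₀ = γL = 1.8590 × 339 = 630 m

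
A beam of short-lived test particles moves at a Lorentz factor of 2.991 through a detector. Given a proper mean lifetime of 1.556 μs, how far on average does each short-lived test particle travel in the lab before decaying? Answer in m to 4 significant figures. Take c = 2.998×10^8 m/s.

β = √(1 − 1/γ²) = √(1 − 1/2.991²) = 0.942454
Dilated lifetime: Δt = γτ₀ = 2.991 × 1.556 μs = 4.65400 μs
d = vΔt = 0.942454c × 4.65400 μs = 2.82548×10^8 m/s × 4.65400×10^-6 s = 1315 m

d ≈ 1315 m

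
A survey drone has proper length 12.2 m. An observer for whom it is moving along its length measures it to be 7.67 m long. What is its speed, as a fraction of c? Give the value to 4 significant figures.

γ = L₀/L = 12.2/7.67 = 1.59061
β = √(1 − 1/γ²) = 0.7777

β ≈ 0.7777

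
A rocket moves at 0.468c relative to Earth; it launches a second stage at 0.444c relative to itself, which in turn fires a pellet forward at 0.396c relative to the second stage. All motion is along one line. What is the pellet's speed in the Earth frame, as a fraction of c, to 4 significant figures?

Compose boost 2: (0.444 + 0.468)/(1 + 0.444×0.468) = 0.9120/1.20779 = 0.755097
Compose boost 3: (0.396 + 0.755097)/(1 + 0.396×0.755097) = 1.15110/1.29902 = 0.8861

u ≈ 0.8861c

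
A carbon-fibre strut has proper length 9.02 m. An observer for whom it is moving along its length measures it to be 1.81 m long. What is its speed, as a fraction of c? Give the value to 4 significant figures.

γ = L₀/L = 9.02/1.81 = 4.98343
β = √(1 − 1/γ²) = 0.9797

β ≈ 0.9797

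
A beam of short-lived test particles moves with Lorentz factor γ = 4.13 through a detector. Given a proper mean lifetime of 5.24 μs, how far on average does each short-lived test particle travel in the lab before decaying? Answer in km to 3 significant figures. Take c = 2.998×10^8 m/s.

d ≈ 6.29 km

β = √(1 − 1/γ²) = √(1 − 1/4.13²) = 0.97024
Dilated lifetime: Δt = γτ₀ = 4.13 × 5.24 μs = 21.641 μs
d = vΔt = 0.97024c × 21.641 μs = 2.9088×10^8 m/s × 2.1641×10^-5 s = 6.29 km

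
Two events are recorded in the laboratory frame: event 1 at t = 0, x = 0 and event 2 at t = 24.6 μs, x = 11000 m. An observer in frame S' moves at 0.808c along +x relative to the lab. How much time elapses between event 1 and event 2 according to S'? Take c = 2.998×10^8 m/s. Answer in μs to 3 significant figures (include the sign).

γ = 1/√(1 − 0.808²) = 1.6973
Δt' = γ(Δt − vΔx/c²) = 1.6973 × (24.6 μs − 0.808×11000 m / (2.998×10^8 m/s))
= 1.6973 × (-5.0464 μs) = -8.57 μs

Δt' ≈ -8.57 μs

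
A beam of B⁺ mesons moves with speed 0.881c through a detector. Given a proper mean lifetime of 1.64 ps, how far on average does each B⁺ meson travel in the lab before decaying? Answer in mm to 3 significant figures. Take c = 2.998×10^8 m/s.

γ = 1/√(1 − 0.881²) = 2.1136
Dilated lifetime: Δt = γτ₀ = 2.1136 × 1.64 ps = 3.4664 ps
d = vΔt = 0.881c × 3.4664 ps = 2.6412×10^8 m/s × 3.4664×10^-12 s = 0.916 mm

d ≈ 0.916 mm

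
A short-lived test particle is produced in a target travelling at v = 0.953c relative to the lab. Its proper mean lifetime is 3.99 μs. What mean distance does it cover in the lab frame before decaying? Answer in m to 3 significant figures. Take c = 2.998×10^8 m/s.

γ = 1/√(1 − 0.953²) = 3.3007
Dilated lifetime: Δt = γτ₀ = 3.3007 × 3.99 μs = 13.170 μs
d = vΔt = 0.953c × 13.170 μs = 2.8571×10^8 m/s × 1.3170×10^-5 s = 3760 m

d ≈ 3760 m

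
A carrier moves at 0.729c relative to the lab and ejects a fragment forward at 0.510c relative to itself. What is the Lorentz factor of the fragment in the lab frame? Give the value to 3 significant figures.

u_lab = (0.510 + 0.729)/(1 + 0.510×0.729) = 1.239/1.37179 = 0.903199
γ = 1/√(1 − 0.903199²) = 2.33

γ ≈ 2.33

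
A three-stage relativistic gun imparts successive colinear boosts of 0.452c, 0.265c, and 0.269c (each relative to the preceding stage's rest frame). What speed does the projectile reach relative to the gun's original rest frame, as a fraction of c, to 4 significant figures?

Compose boost 2: (0.265 + 0.452)/(1 + 0.265×0.452) = 0.7170/1.11978 = 0.640304
Compose boost 3: (0.269 + 0.640304)/(1 + 0.269×0.640304) = 0.909304/1.17224 = 0.7757

u ≈ 0.7757c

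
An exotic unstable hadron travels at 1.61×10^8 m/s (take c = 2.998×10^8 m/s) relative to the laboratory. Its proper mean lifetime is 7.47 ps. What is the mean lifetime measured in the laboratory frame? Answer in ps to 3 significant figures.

Δt ≈ 8.86 ps

β = v/c = 1.61×10^8 / 2.998×10^8 = 0.53702
γ = 1/√(1 − 0.53702²) = 1.1854
Time dilation: Δt = γτ₀ = 1.1854 × 7.47 ps = 8.86 ps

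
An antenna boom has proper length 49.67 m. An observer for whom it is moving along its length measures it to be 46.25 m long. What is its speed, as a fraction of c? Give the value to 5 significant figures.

γ = L₀/L = 49.67/46.25 = 1.073946
β = √(1 − 1/γ²) = 0.36465

β ≈ 0.36465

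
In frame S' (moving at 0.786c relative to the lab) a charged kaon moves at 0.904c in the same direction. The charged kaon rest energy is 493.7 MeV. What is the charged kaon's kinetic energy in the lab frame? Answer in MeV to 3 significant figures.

K ≈ 2700 MeV

u_lab = (0.904 + 0.786)/(1 + 0.904×0.786) = 0.987990
γ = 1/√(1 − 0.987990²) = 6.4717
K = (γ − 1)m₀c² = (6.4717 − 1) × 493.7 = 5.4717 × 493.7 = 2700 MeV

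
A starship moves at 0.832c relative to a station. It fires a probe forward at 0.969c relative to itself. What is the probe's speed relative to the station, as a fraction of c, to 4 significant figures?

Relativistic velocity addition: u = (u' + v)/(1 + u'v/c²)
= (0.969 + 0.832)/(1 + 0.969×0.832) = 1.801/1.80621 = 0.9971

u ≈ 0.9971c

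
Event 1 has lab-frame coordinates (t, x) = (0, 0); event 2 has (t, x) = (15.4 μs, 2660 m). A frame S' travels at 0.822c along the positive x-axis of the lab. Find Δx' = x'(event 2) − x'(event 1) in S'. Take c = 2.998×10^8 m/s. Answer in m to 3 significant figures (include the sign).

Δx' ≈ -1990 m

γ = 1/√(1 − 0.822²) = 1.7560
Δx' = γ(Δx − vΔt) = 1.7560 × (2660 m − 0.822×(2.998×10^8 m/s)×15.4×10^-6 s)
= 1.7560 × (-1135.1 m) = -1990 m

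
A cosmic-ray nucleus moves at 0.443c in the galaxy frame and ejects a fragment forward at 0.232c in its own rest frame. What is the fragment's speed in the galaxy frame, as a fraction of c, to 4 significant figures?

Compose boost 2: (0.232 + 0.443)/(1 + 0.232×0.443) = 0.6750/1.10278 = 0.6121

u ≈ 0.6121c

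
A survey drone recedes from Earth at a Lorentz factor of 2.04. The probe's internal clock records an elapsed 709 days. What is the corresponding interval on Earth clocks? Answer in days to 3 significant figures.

Δt ≈ 1450 days

γ = 2.04 (given)
Time dilation: Δt = γτ₀ = 2.04 × 709 days = 1450 days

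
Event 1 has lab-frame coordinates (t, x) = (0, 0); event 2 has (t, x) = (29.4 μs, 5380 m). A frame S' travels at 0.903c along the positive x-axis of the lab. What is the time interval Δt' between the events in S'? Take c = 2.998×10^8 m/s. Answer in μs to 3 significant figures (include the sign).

γ = 1/√(1 − 0.903²) = 2.3275
Δt' = γ(Δt − vΔx/c²) = 2.3275 × (29.4 μs − 0.903×5380 m / (2.998×10^8 m/s))
= 2.3275 × (13.195 μs) = 30.7 μs

Δt' ≈ 30.7 μs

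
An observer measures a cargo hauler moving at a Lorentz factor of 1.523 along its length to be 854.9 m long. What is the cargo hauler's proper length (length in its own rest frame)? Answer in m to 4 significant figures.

γ = 1.523 (given)
L₀ = γL = 1.523 × 854.9 = 1302 m

L₀ ≈ 1302 m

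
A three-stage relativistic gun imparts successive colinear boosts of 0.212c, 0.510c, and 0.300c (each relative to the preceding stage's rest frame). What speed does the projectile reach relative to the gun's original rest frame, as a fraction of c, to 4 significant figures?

Compose boost 2: (0.510 + 0.212)/(1 + 0.510×0.212) = 0.7220/1.10812 = 0.651554
Compose boost 3: (0.300 + 0.651554)/(1 + 0.300×0.651554) = 0.951554/1.19547 = 0.7960

u ≈ 0.7960c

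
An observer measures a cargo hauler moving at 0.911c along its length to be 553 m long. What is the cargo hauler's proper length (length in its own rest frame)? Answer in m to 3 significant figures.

γ = 1/√(1 − 0.911²) = 2.4248
L₀ = γL = 2.4248 × 553 = 1340 m

L₀ ≈ 1340 m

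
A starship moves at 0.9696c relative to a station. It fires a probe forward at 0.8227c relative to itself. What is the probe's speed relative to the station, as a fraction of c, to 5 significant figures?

u ≈ 0.99700c

Relativistic velocity addition: u = (u' + v)/(1 + u'v/c²)
= (0.8227 + 0.9696)/(1 + 0.8227×0.9696) = 1.7923/1.797690 = 0.99700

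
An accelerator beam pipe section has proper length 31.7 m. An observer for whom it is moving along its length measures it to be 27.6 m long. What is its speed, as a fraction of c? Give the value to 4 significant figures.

γ = L₀/L = 31.7/27.6 = 1.14855
β = √(1 − 1/γ²) = 0.4919

β ≈ 0.4919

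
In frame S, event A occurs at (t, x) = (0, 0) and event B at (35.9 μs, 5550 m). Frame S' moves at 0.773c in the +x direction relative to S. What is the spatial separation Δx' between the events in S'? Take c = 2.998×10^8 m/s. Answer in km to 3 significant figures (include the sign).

Δx' ≈ -4.37 km

γ = 1/√(1 − 0.773²) = 1.5763
Δx' = γ(Δx − vΔt) = 1.5763 × (5550 m − 0.773×(2.998×10^8 m/s)×35.9×10^-6 s)
= 1.5763 × (-2769.7 m) = -4.37 km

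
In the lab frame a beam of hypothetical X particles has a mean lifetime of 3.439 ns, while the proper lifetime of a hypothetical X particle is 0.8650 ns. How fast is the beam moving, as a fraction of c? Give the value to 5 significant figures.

β ≈ 0.96785

γ = Δt/τ₀ = 3.439/0.8650 = 3.975723
β = √(1 − 1/γ²) = √(1 − 1/3.975723²) = 0.96785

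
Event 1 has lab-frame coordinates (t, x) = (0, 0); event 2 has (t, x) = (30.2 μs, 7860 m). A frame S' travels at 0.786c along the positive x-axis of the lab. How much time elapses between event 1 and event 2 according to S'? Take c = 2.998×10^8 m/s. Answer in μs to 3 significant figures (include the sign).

Δt' ≈ 15.5 μs

γ = 1/√(1 − 0.786²) = 1.6175
Δt' = γ(Δt − vΔx/c²) = 1.6175 × (30.2 μs − 0.786×7860 m / (2.998×10^8 m/s))
= 1.6175 × (9.5931 μs) = 15.5 μs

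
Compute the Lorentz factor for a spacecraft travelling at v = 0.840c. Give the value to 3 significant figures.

γ ≈ 1.84

γ = 1/√(1 − β²) = 1/√(1 − 0.840²) = 1/√(0.29440) = 1.84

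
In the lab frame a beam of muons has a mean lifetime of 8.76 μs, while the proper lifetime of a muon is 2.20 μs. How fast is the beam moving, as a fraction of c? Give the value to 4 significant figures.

γ = Δt/τ₀ = 8.76/2.20 = 3.98182
β = √(1 − 1/γ²) = √(1 − 1/3.98182²) = 0.9680

β ≈ 0.9680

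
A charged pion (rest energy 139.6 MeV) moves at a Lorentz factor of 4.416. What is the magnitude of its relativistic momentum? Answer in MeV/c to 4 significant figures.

p ≈ 600.5 MeV/c

β = √(1 − 1/γ²) = √(1 − 1/4.416²) = 0.974023
p = γβm₀c = 4.416 × 0.974023 × 139.6 MeV/c = 600.5 MeV/c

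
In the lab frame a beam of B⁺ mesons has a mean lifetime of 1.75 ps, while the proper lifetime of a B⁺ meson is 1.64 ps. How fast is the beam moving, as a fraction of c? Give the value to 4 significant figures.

γ = Δt/τ₀ = 1.75/1.64 = 1.06707
β = √(1 − 1/γ²) = √(1 − 1/1.06707²) = 0.3489

β ≈ 0.3489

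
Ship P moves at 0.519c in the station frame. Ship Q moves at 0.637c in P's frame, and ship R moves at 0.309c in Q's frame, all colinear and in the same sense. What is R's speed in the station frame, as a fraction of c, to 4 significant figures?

u ≈ 0.9285c

Compose boost 2: (0.637 + 0.519)/(1 + 0.637×0.519) = 1.156/1.33060 = 0.868779
Compose boost 3: (0.309 + 0.868779)/(1 + 0.309×0.868779) = 1.17778/1.26845 = 0.9285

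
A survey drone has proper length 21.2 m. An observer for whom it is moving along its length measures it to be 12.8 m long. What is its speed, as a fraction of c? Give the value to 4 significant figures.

β ≈ 0.7972

γ = L₀/L = 21.2/12.8 = 1.65625
β = √(1 − 1/γ²) = 0.7972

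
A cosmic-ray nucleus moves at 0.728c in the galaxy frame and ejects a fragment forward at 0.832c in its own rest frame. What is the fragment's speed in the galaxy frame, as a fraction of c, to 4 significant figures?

u ≈ 0.9715c

Compose boost 2: (0.832 + 0.728)/(1 + 0.832×0.728) = 1.560/1.60570 = 0.9715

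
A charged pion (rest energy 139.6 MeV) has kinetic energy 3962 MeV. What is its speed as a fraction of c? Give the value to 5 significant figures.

β ≈ 0.99942

γ = 1 + K/(m₀c²) = 1 + 3962/139.6 = 29.38109
β = √(1 − 1/γ²) = 0.99942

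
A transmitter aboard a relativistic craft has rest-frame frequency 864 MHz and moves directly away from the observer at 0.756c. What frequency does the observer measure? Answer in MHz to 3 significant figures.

f_obs ≈ 322 MHz

Relativistic Doppler: f_obs = f_src √((1−β)/(1+β))
= 864 × √(0.24400/1.7560) = 864 × 0.37276 = 322 MHz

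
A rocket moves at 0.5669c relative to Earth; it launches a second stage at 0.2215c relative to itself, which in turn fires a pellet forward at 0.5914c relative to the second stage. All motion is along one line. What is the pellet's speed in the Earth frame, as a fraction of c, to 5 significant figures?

Compose boost 2: (0.2215 + 0.5669)/(1 + 0.2215×0.5669) = 0.78840/1.125568 = 0.7004461
Compose boost 3: (0.5914 + 0.7004461)/(1 + 0.5914×0.7004461) = 1.291846/1.414244 = 0.91345

u ≈ 0.91345c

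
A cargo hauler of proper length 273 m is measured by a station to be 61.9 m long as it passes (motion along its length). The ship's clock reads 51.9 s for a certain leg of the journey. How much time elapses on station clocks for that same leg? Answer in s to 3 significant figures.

Δt ≈ 229 s

Length contraction ⇒ γ = L₀/L = 273/61.9 = 4.4103
Time dilation: Δt = γτ₀ = 4.4103 × 51.9 s = 229 s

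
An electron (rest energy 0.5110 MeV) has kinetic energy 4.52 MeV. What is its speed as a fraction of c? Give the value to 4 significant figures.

γ = 1 + K/(m₀c²) = 1 + 4.52/0.5110 = 9.84540
β = √(1 − 1/γ²) = 0.9948

β ≈ 0.9948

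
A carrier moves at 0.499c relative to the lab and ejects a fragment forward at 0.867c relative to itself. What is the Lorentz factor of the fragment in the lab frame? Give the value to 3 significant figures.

γ ≈ 3.32

u_lab = (0.867 + 0.499)/(1 + 0.867×0.499) = 1.366/1.43263 = 0.953489
γ = 1/√(1 − 0.953489²) = 3.32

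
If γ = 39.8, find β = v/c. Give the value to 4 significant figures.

β ≈ 0.9997

β = √(1 − 1/γ²) = √(1 − 1/39.8²) = √(0.999369) = 0.9997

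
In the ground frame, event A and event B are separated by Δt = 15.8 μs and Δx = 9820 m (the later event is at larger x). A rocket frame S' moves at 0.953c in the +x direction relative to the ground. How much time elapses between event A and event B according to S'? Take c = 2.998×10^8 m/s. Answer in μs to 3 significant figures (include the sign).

Δt' ≈ -50.9 μs

γ = 1/√(1 − 0.953²) = 3.3007
Δt' = γ(Δt − vΔx/c²) = 3.3007 × (15.8 μs − 0.953×9820 m / (2.998×10^8 m/s))
= 3.3007 × (-15.416 μs) = -50.9 μs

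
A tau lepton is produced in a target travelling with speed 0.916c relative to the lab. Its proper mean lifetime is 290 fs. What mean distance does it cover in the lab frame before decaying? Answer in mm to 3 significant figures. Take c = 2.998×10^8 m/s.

γ = 1/√(1 − 0.916²) = 2.4927
Dilated lifetime: Δt = γτ₀ = 2.4927 × 290 fs = 722.87 fs
d = vΔt = 0.916c × 722.87 fs = 2.7462×10^8 m/s × 7.2287×10^-13 s = 0.199 mm

d ≈ 0.199 mm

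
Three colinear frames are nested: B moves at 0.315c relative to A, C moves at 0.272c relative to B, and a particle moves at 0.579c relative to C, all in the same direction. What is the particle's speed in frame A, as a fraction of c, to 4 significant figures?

Compose boost 2: (0.272 + 0.315)/(1 + 0.272×0.315) = 0.5870/1.08568 = 0.540675
Compose boost 3: (0.579 + 0.540675)/(1 + 0.579×0.540675) = 1.11967/1.31305 = 0.8527

u ≈ 0.8527c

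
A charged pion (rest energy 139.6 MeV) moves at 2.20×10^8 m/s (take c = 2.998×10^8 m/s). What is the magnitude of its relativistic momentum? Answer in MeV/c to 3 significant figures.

p ≈ 151 MeV/c

β = v/c = 2.20×10^8 / 2.998×10^8 = 0.73382
γ = 1/√(1 − 0.73382²) = 1.4720
p = γβm₀c = 1.4720 × 0.73382 × 139.6 MeV/c = 151 MeV/c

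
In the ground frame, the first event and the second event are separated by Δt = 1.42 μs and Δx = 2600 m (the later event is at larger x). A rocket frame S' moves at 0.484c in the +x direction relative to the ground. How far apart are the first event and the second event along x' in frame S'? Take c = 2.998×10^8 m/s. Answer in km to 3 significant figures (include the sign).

γ = 1/√(1 − 0.484²) = 1.1428
Δx' = γ(Δx − vΔt) = 1.1428 × (2600 m − 0.484×(2.998×10^8 m/s)×1.42×10^-6 s)
= 1.1428 × (2394.0 m) = 2.74 km

Δx' ≈ 2.74 km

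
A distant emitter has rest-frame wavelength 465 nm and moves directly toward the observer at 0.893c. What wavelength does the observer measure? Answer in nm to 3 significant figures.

λ_obs ≈ 111 nm

Relativistic Doppler: λ_obs = λ_src √((1−β)/(1+β))
= 465 × √(0.10700/1.8930) = 465 × 0.23775 = 111 nm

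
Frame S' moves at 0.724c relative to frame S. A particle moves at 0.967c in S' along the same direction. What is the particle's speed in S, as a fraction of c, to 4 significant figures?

u ≈ 0.9946c

Relativistic velocity addition: u = (u' + v)/(1 + u'v/c²)
= (0.967 + 0.724)/(1 + 0.967×0.724) = 1.691/1.70011 = 0.9946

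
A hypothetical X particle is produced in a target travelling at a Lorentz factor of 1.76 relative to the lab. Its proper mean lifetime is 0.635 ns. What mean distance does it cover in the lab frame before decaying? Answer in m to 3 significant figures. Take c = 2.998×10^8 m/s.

d ≈ 0.276 m

β = √(1 − 1/γ²) = √(1 − 1/1.76²) = 0.82290
Dilated lifetime: Δt = γτ₀ = 1.76 × 0.635 ns = 1.1176 ns
d = vΔt = 0.82290c × 1.1176 ns = 2.4671×10^8 m/s × 1.1176×10^-9 s = 0.276 m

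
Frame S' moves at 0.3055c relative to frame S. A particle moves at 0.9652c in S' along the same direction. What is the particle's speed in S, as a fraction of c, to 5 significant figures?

u ≈ 0.98134c

Relativistic velocity addition: u = (u' + v)/(1 + u'v/c²)
= (0.9652 + 0.3055)/(1 + 0.9652×0.3055) = 1.2707/1.294869 = 0.98134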